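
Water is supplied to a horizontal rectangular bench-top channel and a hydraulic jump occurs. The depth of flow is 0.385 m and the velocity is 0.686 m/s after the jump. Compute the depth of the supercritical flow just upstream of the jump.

y₁ = 0.0795 m

Fr₂ = V₂/√(g·y₂) = 0.686/√(9.81×0.385) = 0.353.
The Bélanger relation is symmetric: y₁/y₂ = ½[√(1 + 8Fr₂²) − 1] = ½[√1.997 − 1] = 0.207.
y₁ = 0.207 × 0.385 = 0.0795 m.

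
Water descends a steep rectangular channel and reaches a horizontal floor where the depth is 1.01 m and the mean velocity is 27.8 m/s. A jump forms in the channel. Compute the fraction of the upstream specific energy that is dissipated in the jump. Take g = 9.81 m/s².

ΔE/E₁ = 0.693 (69.3%)

Fr₁ = V₁/√(g·y₁) = 27.8/√(9.81×1.01) = 8.83.
Conjugate-depth relation: y₂/y₁ = ½[√(1 + 8Fr₁²) − 1] = ½[√625.0 − 1] = 12.0.
y₂ = 12.0 × 1.01 = 12.1 m.
E₁ = y₁ + V₁²/2g = 40.4 m. ΔE = (y₂ − y₁)³/(4y₁y₂) = 28.0 m. ΔE/E₁ = 28.0/40.4 = 0.693.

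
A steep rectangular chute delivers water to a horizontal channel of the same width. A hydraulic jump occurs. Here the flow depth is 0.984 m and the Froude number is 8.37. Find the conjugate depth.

y₂ = 11.2 m

Fr₁ = 8.37 (given).
Sequent-depth ratio: y₂/y₁ = ½[√(1 + 8Fr₁²) − 1] = ½[√561.5 − 1] = 11.3.
y₂ = 11.3 × 0.984 = 11.2 m.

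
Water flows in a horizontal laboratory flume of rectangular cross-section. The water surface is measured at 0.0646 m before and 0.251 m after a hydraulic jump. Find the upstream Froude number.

For a rectangular channel the momentum equation gives q² = ½·g·y₁·y₂·(y₁ + y₂) = ½×9.81×0.0646×0.251×0.316 = 0.0251.
q = √0.0251 = 0.158 m²/s.
V₁ = q/y₁ = 2.45 m/s; Fr₁ = V₁/√(g·y₁) = 3.08.

Fr₁ = 3.08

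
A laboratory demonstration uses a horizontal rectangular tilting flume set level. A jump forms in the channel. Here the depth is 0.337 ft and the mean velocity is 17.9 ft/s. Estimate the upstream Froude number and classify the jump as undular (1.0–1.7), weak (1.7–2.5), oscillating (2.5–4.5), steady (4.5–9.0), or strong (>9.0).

Fr₁ = 5.43; steady jump

Fr₁ = V₁/√(g·y₁) = 17.9/√(32.2×0.337) = 5.43.
Fr₁ = 5.43 lies in the steady range.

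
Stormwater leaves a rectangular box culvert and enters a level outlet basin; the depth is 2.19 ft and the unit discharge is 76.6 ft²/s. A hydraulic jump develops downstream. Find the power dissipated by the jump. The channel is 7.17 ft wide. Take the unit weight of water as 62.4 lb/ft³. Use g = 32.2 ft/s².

V₁ = q/y₁ = 76.6/2.19 = 35.0 ft/s. Fr₁ = V₁/√(g·y₁) = 35.0/√(32.2×2.19) = 4.17.
By Bélanger, y₂/y₁ = ½[√(1 + 8Fr₁²) − 1] = ½[√139.8 − 1] = 5.41.
y₂ = 5.41 × 2.19 = 11.9 ft.
Head loss: ΔE = (y₂ − y₁)³/(4y₁y₂) = (11.9 − 2.19)³/(4×2.19×11.9) = 902/104 = 8.69 ft.
Q = q·b = 76.6 × 7.17 = 549 cfs. P = γ·Q·ΔE/550 = 62.4 × 549 × 8.69 / 550 = 541 hp.

P = 541 hp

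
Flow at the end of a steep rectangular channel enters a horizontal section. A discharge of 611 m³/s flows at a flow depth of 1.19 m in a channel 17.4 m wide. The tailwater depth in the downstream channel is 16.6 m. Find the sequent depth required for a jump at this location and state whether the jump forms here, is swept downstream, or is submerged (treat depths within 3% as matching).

y₂ = 14.0 m; the jump is submerged

q = Q/b = 611/17.4 = 35.1 m²/s; V₁ = q/y₁ = 29.5 m/s. Fr₁ = V₁/√(g·y₁) = 8.64.
Sequent-depth ratio: y₂/y₁ = ½[√(1 + 8Fr₁²) − 1] = ½[√597.7 − 1] = 11.7.
y₂ = 11.7 × 1.19 = 14.0 m.
Tailwater y_tw = 16.6 m: y_tw > y₂, so the jump is submerged.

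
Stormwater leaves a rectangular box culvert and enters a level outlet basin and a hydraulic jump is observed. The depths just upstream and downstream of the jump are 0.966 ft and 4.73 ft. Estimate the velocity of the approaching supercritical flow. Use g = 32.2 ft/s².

For a rectangular channel the momentum equation gives q² = ½·g·y₁·y₂·(y₁ + y₂) = ½×32.2×0.966×4.73×5.70 = 419.
q = √419 = 20.5 ft²/s.
V₁ = q/y₁ = 20.5/0.966 = 21.2 ft/s.

V₁ = 21.2 ft/s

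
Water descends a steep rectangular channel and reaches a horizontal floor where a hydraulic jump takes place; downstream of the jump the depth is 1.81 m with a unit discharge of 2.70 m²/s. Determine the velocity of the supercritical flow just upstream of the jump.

V₂ = q/y₂ = 2.70/1.81 = 1.49 m/s; Fr₂ = V₂/√(g·y₂) = 0.354.
The Bélanger relation is symmetric: y₁/y₂ = ½[√(1 + 8Fr₂²) − 1] = ½[√2.003 − 1] = 0.208.
y₁ = 0.208 × 1.81 = 0.376 m.
V₁ = q/y₁ = 2.70/0.376 = 7.19 m/s.

V₁ = 7.19 m/s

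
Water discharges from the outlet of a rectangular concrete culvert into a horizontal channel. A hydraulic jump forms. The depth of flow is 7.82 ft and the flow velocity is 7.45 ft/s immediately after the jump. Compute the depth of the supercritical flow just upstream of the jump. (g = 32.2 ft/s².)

y₁ = 2.59 ft

Fr₂ = V₂/√(g·y₂) = 7.45/√(32.2×7.82) = 0.469.
The Bélanger relation is symmetric: y₁/y₂ = ½[√(1 + 8Fr₂²) − 1] = ½[√2.763 − 1] = 0.331.
y₁ = 0.331 × 7.82 = 2.59 ft.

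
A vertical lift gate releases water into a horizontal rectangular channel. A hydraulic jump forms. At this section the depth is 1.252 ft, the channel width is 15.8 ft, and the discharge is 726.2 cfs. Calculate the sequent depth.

q = Q/b = 726.2/15.8 = 45.96 ft²/s; V₁ = q/y₁ = 36.71 ft/s. Fr₁ = V₁/√(g·y₁) = 5.782.
Sequent-depth ratio: y₂/y₁ = ½[√(1 + 8Fr₁²) − 1] = ½[√268.44 − 1] = 7.692.
y₂ = 7.692 × 1.252 = 9.630 ft.

y₂ = 9.630 ft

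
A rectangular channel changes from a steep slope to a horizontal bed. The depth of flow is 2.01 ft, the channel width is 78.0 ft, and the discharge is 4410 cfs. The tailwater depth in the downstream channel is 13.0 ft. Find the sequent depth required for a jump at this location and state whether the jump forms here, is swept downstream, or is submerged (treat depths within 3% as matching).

y₂ = 8.98 ft; the jump is submerged

q = Q/b = 4410/78.0 = 56.5 ft²/s; V₁ = q/y₁ = 28.1 ft/s. Fr₁ = V₁/√(g·y₁) = 3.50.
By Bélanger, y₂/y₁ = ½[√(1 + 8Fr₁²) − 1] = ½[√98.80 − 1] = 4.47.
y₂ = 4.47 × 2.01 = 8.98 ft.
Tailwater y_tw = 13.0 ft: y_tw > y₂, so the jump is submerged.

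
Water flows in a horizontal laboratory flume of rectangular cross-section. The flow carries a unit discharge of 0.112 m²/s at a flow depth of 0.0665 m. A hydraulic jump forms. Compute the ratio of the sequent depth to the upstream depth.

V₁ = q/y₁ = 0.112/0.0665 = 1.68 m/s. Fr₁ = V₁/√(g·y₁) = 1.68/√(9.81×0.0665) = 2.09.
Bélanger equation: y₂/y₁ = ½[√(1 + 8Fr₁²) − 1] = ½[√35.79 − 1] = 2.49.

y₂/y₁ = 2.49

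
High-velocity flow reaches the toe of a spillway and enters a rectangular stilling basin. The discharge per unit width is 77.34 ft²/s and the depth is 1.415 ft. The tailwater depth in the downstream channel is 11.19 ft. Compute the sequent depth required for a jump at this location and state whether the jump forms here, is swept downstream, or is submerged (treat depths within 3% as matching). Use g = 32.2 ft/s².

V₁ = q/y₁ = 77.34/1.415 = 54.66 ft/s. Fr₁ = V₁/√(g·y₁) = 54.66/√(32.2×1.415) = 8.097.
From the momentum equation for a rectangular channel, y₂/y₁ = ½[√(1 + 8Fr₁²) − 1] = ½[√525.53 − 1] = 10.96.
y₂ = 10.96 × 1.415 = 15.51 ft.
Tailwater y_tw = 11.19 ft: y_tw < y₂, so the jump is swept downstream.

y₂ = 15.51 ft; the jump is swept downstream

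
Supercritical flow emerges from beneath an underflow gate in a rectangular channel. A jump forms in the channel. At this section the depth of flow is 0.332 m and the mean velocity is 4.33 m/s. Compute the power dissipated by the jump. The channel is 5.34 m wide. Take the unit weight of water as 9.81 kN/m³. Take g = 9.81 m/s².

Fr₁ = V₁/√(g·y₁) = 4.33/√(9.81×0.332) = 2.40.
From the momentum equation for a rectangular channel, y₂/y₁ = ½[√(1 + 8Fr₁²) − 1] = ½[√47.05 − 1] = 2.93.
y₂ = 2.93 × 0.332 = 0.973 m.
q = V₁·y₁ = 4.33 × 0.332 = 1.44 m²/s. V₂ = q/y₂ = 1.44/0.973 = 1.48 m/s. E₁ = y₁ + V₁²/2g = 1.29 m; E₂ = y₂ + V₂²/2g = 1.08 m. ΔE = E₁ − E₂ = 0.204 m.
Q = q·b = 1.44 × 5.34 = 7.68 m³/s. P = γ·Q·ΔE = 9.81 × 7.68 × 0.204 = 15.3 kW.

P = 15.3 kW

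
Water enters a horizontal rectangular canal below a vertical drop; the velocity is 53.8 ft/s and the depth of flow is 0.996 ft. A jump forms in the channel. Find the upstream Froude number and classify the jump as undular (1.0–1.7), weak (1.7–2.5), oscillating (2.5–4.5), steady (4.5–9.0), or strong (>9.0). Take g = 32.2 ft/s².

Fr₁ = 9.50; strong jump

Fr₁ = V₁/√(g·y₁) = 53.8/√(32.2×0.996) = 9.50.
Fr₁ = 9.50 lies in the strong range.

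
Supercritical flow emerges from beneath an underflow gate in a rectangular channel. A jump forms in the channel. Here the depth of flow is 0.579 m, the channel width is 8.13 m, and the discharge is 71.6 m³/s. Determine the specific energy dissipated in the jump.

ΔE = 7.26 m

q = Q/b = 71.6/8.13 = 8.81 m²/s; V₁ = q/y₁ = 15.2 m/s. Fr₁ = V₁/√(g·y₁) = 6.38.
Bélanger equation: y₂/y₁ = ½[√(1 + 8Fr₁²) − 1] = ½[√326.9 − 1] = 8.54.
y₂ = 8.54 × 0.579 = 4.94 m.
Head loss: ΔE = (y₂ − y₁)³/(4y₁y₂) = (4.94 − 0.579)³/(4×0.579×4.94) = 83.2/11.5 = 7.26 m.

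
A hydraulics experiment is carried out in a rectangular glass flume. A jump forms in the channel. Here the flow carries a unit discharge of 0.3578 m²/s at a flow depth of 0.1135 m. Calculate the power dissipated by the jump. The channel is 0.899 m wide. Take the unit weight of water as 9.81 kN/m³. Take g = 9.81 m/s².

V₁ = q/y₁ = 0.3578/0.1135 = 3.152 m/s. Fr₁ = V₁/√(g·y₁) = 3.152/√(9.81×0.1135) = 2.988.
Sequent-depth ratio: y₂/y₁ = ½[√(1 + 8Fr₁²) − 1] = ½[√72.403 − 1] = 3.754.
y₂ = 3.754 × 0.1135 = 0.4261 m.
V₂ = q/y₂ = 0.3578/0.4261 = 0.8396 m/s. E₁ = y₁ + V₁²/2g = 0.6200 m; E₂ = y₂ + V₂²/2g = 0.4621 m. ΔE = E₁ − E₂ = 0.1579 m.
Q = q·b = 0.3578 × 0.899 = 0.3217 m³/s. P = γ·Q·ΔE = 9.81 × 0.3217 × 0.1579 = 0.4984 kW.

P = 0.4984 kW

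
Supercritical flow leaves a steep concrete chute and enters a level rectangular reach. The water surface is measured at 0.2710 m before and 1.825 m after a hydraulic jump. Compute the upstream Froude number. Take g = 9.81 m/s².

Fr₁ = 5.103

For a rectangular channel the momentum equation gives q² = ½·g·y₁·y₂·(y₁ + y₂) = ½×9.81×0.2710×1.825×2.096 = 5.085.
q = √5.085 = 2.255 m²/s.
V₁ = q/y₁ = 8.321 m/s; Fr₁ = V₁/√(g·y₁) = 5.103.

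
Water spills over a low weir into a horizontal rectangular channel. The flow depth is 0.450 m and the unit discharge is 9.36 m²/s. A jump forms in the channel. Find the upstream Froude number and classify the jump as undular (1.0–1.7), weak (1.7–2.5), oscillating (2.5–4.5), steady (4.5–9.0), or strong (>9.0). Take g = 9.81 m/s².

V₁ = q/y₁ = 9.36/0.450 = 20.8 m/s. Fr₁ = V₁/√(g·y₁) = 20.8/√(9.81×0.450) = 9.90.
Fr₁ = 9.90 lies in the strong range.

Fr₁ = 9.90; strong jump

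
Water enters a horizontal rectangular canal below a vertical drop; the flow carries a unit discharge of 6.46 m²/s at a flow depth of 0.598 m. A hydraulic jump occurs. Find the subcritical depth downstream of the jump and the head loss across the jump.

V₁ = q/y₁ = 6.46/0.598 = 10.8 m/s. Fr₁ = V₁/√(g·y₁) = 10.8/√(9.81×0.598) = 4.46.
Sequent-depth ratio: y₂/y₁ = ½[√(1 + 8Fr₁²) − 1] = ½[√160.1 − 1] = 5.83.
y₂ = 5.83 × 0.598 = 3.48 m.
Head loss: ΔE = (y₂ − y₁)³/(4y₁y₂) = (3.48 − 0.598)³/(4×0.598×3.48) = 24.1/8.34 = 2.89 m.

y₂ = 3.48 m; ΔE = 2.89 m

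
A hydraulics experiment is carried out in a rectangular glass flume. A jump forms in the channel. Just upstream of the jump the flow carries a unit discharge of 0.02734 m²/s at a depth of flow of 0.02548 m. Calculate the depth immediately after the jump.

y₂ = 0.06564 m

V₁ = q/y₁ = 0.02734/0.02548 = 1.073 m/s. Fr₁ = V₁/√(g·y₁) = 1.073/√(9.81×0.02548) = 2.146.
By Bélanger, y₂/y₁ = ½[√(1 + 8Fr₁²) − 1] = ½[√37.848 − 1] = 2.576.
y₂ = 2.576 × 0.02548 = 0.06564 m.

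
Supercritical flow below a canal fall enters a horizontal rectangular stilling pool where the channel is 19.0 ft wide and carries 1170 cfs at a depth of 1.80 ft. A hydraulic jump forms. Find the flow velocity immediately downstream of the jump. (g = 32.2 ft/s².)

V₂ = 5.82 ft/s

q = Q/b = 1170/19.0 = 61.6 ft²/s; V₁ = q/y₁ = 34.2 ft/s. Fr₁ = V₁/√(g·y₁) = 4.49.
Sequent-depth ratio: y₂/y₁ = ½[√(1 + 8Fr₁²) − 1] = ½[√162.5 − 1] = 5.87.
y₂ = 5.87 × 1.80 = 10.6 ft.
V₂ = q/y₂ = 61.6/10.6 = 5.82 ft/s.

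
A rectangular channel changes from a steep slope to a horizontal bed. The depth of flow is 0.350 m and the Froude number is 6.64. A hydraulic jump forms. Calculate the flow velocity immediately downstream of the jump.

Fr₁ = 6.64 (given).
By Bélanger, y₂/y₁ = ½[√(1 + 8Fr₁²) − 1] = ½[√353.7 − 1] = 8.90.
y₂ = 8.90 × 0.350 = 3.12 m.
V₁ = Fr₁·√(g·y₁) = 6.64×√(9.81×0.350) = 12.3 m/s; q = V₁·y₁ = 4.31 m²/s.
V₂ = q/y₂ = 4.31/3.12 = 1.38 m/s.

V₂ = 1.38 m/s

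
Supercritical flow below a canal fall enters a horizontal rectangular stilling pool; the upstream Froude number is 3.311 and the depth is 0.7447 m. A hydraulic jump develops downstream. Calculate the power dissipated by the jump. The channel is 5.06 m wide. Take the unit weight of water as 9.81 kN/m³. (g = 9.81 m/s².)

P = 483.6 kW

Fr₁ = 3.311 (given).
Sequent-depth ratio: y₂/y₁ = ½[√(1 + 8Fr₁²) − 1] = ½[√88.702 − 1] = 4.209.
y₂ = 4.209 × 0.7447 = 3.135 m.
Head loss: ΔE = (y₂ − y₁)³/(4y₁y₂) = (3.135 − 0.7447)³/(4×0.7447×3.135) = 13.65/9.337 = 1.462 m.
V₁ = Fr₁·√(g·y₁) = 3.311×√(9.81×0.7447) = 8.949 m/s; q = V₁·y₁ = 6.664 m²/s. Q = q·b = 6.664 × 5.06 = 33.72 m³/s. P = γ·Q·ΔE = 9.81 × 33.72 × 1.462 = 483.6 kW.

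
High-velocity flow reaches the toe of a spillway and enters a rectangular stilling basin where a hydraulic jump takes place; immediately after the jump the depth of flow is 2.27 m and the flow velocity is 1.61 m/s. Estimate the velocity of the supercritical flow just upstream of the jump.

Fr₂ = V₂/√(g·y₂) = 1.61/√(9.81×2.27) = 0.341.
The Bélanger relation is symmetric: y₁/y₂ = ½[√(1 + 8Fr₂²) − 1] = ½[√1.931 − 1] = 0.195.
y₁ = 0.195 × 2.27 = 0.442 m.
V₁ = q/y₁ = 3.65/0.442 = 8.26 m/s.

V₁ = 8.26 m/s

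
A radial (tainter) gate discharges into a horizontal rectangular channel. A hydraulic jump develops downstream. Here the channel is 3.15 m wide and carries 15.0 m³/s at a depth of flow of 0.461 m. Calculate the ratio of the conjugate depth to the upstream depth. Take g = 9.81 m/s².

y₂/y₁ = 6.39

q = Q/b = 15.0/3.15 = 4.76 m²/s; V₁ = q/y₁ = 10.3 m/s. Fr₁ = V₁/√(g·y₁) = 4.86.
From the momentum equation for a rectangular channel, y₂/y₁ = ½[√(1 + 8Fr₁²) − 1] = ½[√189.7 − 1] = 6.39.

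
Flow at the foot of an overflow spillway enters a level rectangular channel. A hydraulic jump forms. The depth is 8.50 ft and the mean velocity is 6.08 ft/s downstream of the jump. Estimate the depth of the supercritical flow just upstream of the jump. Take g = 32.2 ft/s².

y₁ = 1.88 ft

Fr₂ = V₂/√(g·y₂) = 6.08/√(32.2×8.50) = 0.368.
The Bélanger relation is symmetric: y₁/y₂ = ½[√(1 + 8Fr₂²) − 1] = ½[√2.080 − 1] = 0.221.
y₁ = 0.221 × 8.50 = 1.88 ft.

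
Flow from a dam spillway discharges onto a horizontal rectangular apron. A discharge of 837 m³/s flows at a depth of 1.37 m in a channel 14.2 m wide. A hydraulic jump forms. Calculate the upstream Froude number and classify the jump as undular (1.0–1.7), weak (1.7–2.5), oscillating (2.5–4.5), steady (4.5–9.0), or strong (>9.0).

q = Q/b = 837/14.2 = 58.9 m²/s; V₁ = q/y₁ = 43.0 m/s. Fr₁ = V₁/√(g·y₁) = 11.7.
Fr₁ = 11.7 lies in the strong range.

Fr₁ = 11.7; strong jump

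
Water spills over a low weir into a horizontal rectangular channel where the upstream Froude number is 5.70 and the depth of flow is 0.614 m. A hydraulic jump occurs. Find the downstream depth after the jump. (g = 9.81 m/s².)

Fr₁ = 5.70 (given).
Sequent-depth ratio: y₂/y₁ = ½[√(1 + 8Fr₁²) − 1] = ½[√260.9 − 1] = 7.58.
y₂ = 7.58 × 0.614 = 4.65 m.

y₂ = 4.65 m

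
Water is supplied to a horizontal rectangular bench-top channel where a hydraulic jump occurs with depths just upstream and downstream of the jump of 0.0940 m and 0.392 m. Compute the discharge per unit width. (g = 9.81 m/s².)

For a rectangular channel the momentum equation gives q² = ½·g·y₁·y₂·(y₁ + y₂) = ½×9.81×0.0940×0.392×0.486 = 0.0878.
q = √0.0878 = 0.296 m²/s.

q = 0.296 m²/s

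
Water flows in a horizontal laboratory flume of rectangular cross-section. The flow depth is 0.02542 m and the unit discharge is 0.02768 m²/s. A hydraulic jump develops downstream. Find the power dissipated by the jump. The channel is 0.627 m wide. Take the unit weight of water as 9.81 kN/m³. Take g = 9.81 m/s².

V₁ = q/y₁ = 0.02768/0.02542 = 1.089 m/s. Fr₁ = V₁/√(g·y₁) = 1.089/√(9.81×0.02542) = 2.181.
Bélanger equation: y₂/y₁ = ½[√(1 + 8Fr₁²) − 1] = ½[√39.039 − 1] = 2.624.
y₂ = 2.624 × 0.02542 = 0.06670 m.
Head loss: ΔE = (y₂ − y₁)³/(4y₁y₂) = (0.06670 − 0.02542)³/(4×0.02542×0.06670) = 0.00007036/0.006782 = 0.01037 m.
Q = q·b = 0.02768 × 0.627 = 0.01736 m³/s. P = γ·Q·ΔE = 9.81 × 0.01736 × 0.01037 = 0.001766 kW.

P = 0.001766 kW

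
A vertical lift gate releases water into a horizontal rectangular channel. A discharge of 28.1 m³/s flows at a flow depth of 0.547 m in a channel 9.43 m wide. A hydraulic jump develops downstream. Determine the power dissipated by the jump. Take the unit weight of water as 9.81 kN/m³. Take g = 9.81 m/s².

P = 85.2 kW

q = Q/b = 28.1/9.43 = 2.98 m²/s; V₁ = q/y₁ = 5.45 m/s. Fr₁ = V₁/√(g·y₁) = 2.35.
Bélanger equation: y₂/y₁ = ½[√(1 + 8Fr₁²) − 1] = ½[√45.24 − 1] = 2.86.
y₂ = 2.86 × 0.547 = 1.57 m.
Head loss: ΔE = (y₂ − y₁)³/(4y₁y₂) = (1.57 − 0.547)³/(4×0.547×1.57) = 1.06/3.43 = 0.309 m.
P = γ·Q·ΔE = 9.81 × 28.1 × 0.309 = 85.2 kW.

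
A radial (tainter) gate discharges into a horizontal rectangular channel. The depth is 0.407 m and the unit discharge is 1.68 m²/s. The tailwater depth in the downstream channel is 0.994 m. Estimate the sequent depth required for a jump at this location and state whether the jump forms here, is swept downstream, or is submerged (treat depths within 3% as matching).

V₁ = q/y₁ = 1.68/0.407 = 4.13 m/s. Fr₁ = V₁/√(g·y₁) = 4.13/√(9.81×0.407) = 2.07.
Conjugate-depth relation: y₂/y₁ = ½[√(1 + 8Fr₁²) − 1] = ½[√35.14 − 1] = 2.46.
y₂ = 2.46 × 0.407 = 1.00 m.
Tailwater y_tw = 0.994 m: y_tw ≈ y₂, so the jump forms here.

y₂ = 1.00 m; the jump forms here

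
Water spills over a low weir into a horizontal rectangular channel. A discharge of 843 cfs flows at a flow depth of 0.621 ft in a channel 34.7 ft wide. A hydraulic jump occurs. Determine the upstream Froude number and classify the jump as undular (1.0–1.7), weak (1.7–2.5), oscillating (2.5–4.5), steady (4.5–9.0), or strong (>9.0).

q = Q/b = 843/34.7 = 24.3 ft²/s; V₁ = q/y₁ = 39.1 ft/s. Fr₁ = V₁/√(g·y₁) = 8.75.
Fr₁ = 8.75 lies in the steady range.

Fr₁ = 8.75; steady jump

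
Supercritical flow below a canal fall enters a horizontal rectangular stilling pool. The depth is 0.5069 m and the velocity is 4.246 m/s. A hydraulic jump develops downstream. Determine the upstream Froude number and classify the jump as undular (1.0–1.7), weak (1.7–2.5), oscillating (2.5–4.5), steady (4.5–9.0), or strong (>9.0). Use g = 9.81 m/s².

Fr₁ = 1.904; weak jump

Fr₁ = V₁/√(g·y₁) = 4.246/√(9.81×0.5069) = 1.904.
Fr₁ = 1.904 lies in the weak range.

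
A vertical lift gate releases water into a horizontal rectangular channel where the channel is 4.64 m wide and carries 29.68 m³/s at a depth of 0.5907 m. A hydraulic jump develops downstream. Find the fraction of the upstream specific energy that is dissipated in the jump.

ΔE/E₁ = 0.445 (44.5%)

q = Q/b = 29.68/4.64 = 6.397 m²/s; V₁ = q/y₁ = 10.83 m/s. Fr₁ = V₁/√(g·y₁) = 4.498.
Conjugate-depth relation: y₂/y₁ = ½[√(1 + 8Fr₁²) − 1] = ½[√162.89 − 1] = 5.881.
y₂ = 5.881 × 0.5907 = 3.474 m.
E₁ = y₁ + V₁²/2g = 6.567 m. ΔE = (y₂ − y₁)³/(4y₁y₂) = 2.920 m. ΔE/E₁ = 2.920/6.567 = 0.445.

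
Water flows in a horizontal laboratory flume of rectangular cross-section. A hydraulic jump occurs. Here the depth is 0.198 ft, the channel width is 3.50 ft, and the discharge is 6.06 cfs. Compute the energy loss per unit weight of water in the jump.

ΔE = 0.449 ft

q = Q/b = 6.06/3.50 = 1.73 ft²/s; V₁ = q/y₁ = 8.74 ft/s. Fr₁ = V₁/√(g·y₁) = 3.46.
Sequent-depth ratio: y₂/y₁ = ½[√(1 + 8Fr₁²) − 1] = ½[√96.95 − 1] = 4.42.
y₂ = 4.42 × 0.198 = 0.876 ft.
V₂ = q/y₂ = 1.73/0.876 = 1.98 ft/s. E₁ = y₁ + V₁²/2g = 1.39 ft; E₂ = y₂ + V₂²/2g = 0.936 ft. ΔE = E₁ − E₂ = 0.449 ft.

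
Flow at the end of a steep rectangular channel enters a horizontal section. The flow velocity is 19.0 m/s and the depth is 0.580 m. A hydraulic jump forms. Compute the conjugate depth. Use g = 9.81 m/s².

Fr₁ = V₁/√(g·y₁) = 19.0/√(9.81×0.580) = 7.97.
Sequent-depth ratio: y₂/y₁ = ½[√(1 + 8Fr₁²) − 1] = ½[√508.6 − 1] = 10.8.
y₂ = 10.8 × 0.580 = 6.25 m.

y₂ = 6.25 m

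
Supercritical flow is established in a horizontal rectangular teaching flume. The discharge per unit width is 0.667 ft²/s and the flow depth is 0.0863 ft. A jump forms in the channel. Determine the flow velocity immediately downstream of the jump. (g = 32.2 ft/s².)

V₁ = q/y₁ = 0.667/0.0863 = 7.73 ft/s. Fr₁ = V₁/√(g·y₁) = 7.73/√(32.2×0.0863) = 4.64.
Conjugate-depth relation: y₂/y₁ = ½[√(1 + 8Fr₁²) − 1] = ½[√173.0 − 1] = 6.08.
y₂ = 6.08 × 0.0863 = 0.524 ft.
V₂ = q/y₂ = 0.667/0.524 = 1.27 ft/s.

V₂ = 1.27 ft/s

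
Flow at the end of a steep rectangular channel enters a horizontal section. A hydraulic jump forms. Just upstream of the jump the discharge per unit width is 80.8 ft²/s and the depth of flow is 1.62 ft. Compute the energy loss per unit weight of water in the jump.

V₁ = q/y₁ = 80.8/1.62 = 49.9 ft/s. Fr₁ = V₁/√(g·y₁) = 49.9/√(32.2×1.62) = 6.91.
By Bélanger, y₂/y₁ = ½[√(1 + 8Fr₁²) − 1] = ½[√382.5 − 1] = 9.28.
y₂ = 9.28 × 1.62 = 15.0 ft.
Head loss: ΔE = (y₂ − y₁)³/(4y₁y₂) = (15.0 − 1.62)³/(4×1.62×15.0) = 2413/97.4 = 24.8 ft.

ΔE = 24.8 ft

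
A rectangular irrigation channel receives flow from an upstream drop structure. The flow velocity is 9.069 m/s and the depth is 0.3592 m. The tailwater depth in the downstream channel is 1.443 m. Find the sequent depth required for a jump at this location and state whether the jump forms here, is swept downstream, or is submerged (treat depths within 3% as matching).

y₂ = 2.281 m; the jump is swept downstream

Fr₁ = V₁/√(g·y₁) = 9.069/√(9.81×0.3592) = 4.831.
Conjugate-depth relation: y₂/y₁ = ½[√(1 + 8Fr₁²) − 1] = ½[√187.73 − 1] = 6.351.
y₂ = 6.351 × 0.3592 = 2.281 m.
Tailwater y_tw = 1.443 m: y_tw < y₂, so the jump is swept downstream.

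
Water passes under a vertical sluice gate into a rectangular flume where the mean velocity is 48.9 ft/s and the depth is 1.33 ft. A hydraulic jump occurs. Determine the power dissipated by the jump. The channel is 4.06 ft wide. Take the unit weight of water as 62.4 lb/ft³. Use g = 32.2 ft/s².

P = 740 hp

Fr₁ = V₁/√(g·y₁) = 48.9/√(32.2×1.33) = 7.47.
Sequent-depth ratio: y₂/y₁ = ½[√(1 + 8Fr₁²) − 1] = ½[√447.7 − 1] = 10.1.
y₂ = 10.1 × 1.33 = 13.4 ft.
q = V₁·y₁ = 48.9 × 1.33 = 65.0 ft²/s. V₂ = q/y₂ = 65.0/13.4 = 4.85 ft/s. E₁ = y₁ + V₁²/2g = 38.5 ft; E₂ = y₂ + V₂²/2g = 13.8 ft. ΔE = E₁ − E₂ = 24.7 ft.
Q = q·b = 65.0 × 4.06 = 264 cfs. P = γ·Q·ΔE/550 = 62.4 × 264 × 24.7 / 550 = 740 hp.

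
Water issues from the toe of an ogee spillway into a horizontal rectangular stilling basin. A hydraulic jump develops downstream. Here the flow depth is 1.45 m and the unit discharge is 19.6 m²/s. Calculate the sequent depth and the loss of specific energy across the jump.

y₂ = 6.66 m; ΔE = 3.66 m

V₁ = q/y₁ = 19.6/1.45 = 13.5 m/s. Fr₁ = V₁/√(g·y₁) = 13.5/√(9.81×1.45) = 3.58.
Bélanger equation: y₂/y₁ = ½[√(1 + 8Fr₁²) − 1] = ½[√103.8 − 1] = 4.59.
y₂ = 4.59 × 1.45 = 6.66 m.
V₂ = q/y₂ = 19.6/6.66 = 2.94 m/s. E₁ = y₁ + V₁²/2g = 10.8 m; E₂ = y₂ + V₂²/2g = 7.10 m. ΔE = E₁ − E₂ = 3.66 m.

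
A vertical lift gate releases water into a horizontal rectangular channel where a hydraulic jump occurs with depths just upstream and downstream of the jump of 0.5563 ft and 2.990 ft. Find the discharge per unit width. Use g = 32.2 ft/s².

q = 9.745 ft²/s

For a rectangular channel the momentum equation gives q² = ½·g·y₁·y₂·(y₁ + y₂) = ½×32.2×0.5563×2.990×3.546 = 94.97.
q = √94.97 = 9.745 ft²/s.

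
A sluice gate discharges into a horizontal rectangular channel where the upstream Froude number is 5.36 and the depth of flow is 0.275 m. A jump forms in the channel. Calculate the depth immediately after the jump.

Fr₁ = 5.36 (given).
From the momentum equation for a rectangular channel, y₂/y₁ = ½[√(1 + 8Fr₁²) − 1] = ½[√230.8 − 1] = 7.10.
y₂ = 7.10 × 0.275 = 1.95 m.

y₂ = 1.95 m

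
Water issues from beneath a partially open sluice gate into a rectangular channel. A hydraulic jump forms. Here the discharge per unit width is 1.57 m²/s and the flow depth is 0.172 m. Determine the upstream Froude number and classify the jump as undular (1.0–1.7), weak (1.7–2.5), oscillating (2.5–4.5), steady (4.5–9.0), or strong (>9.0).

V₁ = q/y₁ = 1.57/0.172 = 9.13 m/s. Fr₁ = V₁/√(g·y₁) = 9.13/√(9.81×0.172) = 7.03.
Fr₁ = 7.03 lies in the steady range.

Fr₁ = 7.03; steady jump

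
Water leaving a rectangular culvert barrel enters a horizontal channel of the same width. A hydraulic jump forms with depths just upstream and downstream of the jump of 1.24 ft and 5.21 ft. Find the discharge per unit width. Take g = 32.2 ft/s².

For a rectangular channel the momentum equation gives q² = ½·g·y₁·y₂·(y₁ + y₂) = ½×32.2×1.24×5.21×6.45 = 671.
q = √671 = 25.9 ft²/s.

q = 25.9 ft²/s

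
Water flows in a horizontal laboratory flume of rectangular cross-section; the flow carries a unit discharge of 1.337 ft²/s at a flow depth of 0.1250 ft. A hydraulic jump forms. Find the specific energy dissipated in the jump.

V₁ = q/y₁ = 1.337/0.1250 = 10.70 ft/s. Fr₁ = V₁/√(g·y₁) = 10.70/√(32.2×0.1250) = 5.331.
Sequent-depth ratio: y₂/y₁ = ½[√(1 + 8Fr₁²) − 1] = ½[√228.39 − 1] = 7.056.
y₂ = 7.056 × 0.1250 = 0.8820 ft.
V₂ = q/y₂ = 1.337/0.8820 = 1.516 ft/s. E₁ = y₁ + V₁²/2g = 1.901 ft; E₂ = y₂ + V₂²/2g = 0.9177 ft. ΔE = E₁ − E₂ = 0.9838 ft.

ΔE = 0.9838 ft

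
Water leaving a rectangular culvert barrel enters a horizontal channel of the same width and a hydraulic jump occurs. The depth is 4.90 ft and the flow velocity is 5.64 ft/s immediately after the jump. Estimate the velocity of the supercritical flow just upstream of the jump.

Fr₂ = V₂/√(g·y₂) = 5.64/√(32.2×4.90) = 0.449.
The Bélanger relation is symmetric: y₁/y₂ = ½[√(1 + 8Fr₂²) − 1] = ½[√2.613 − 1] = 0.308.
y₁ = 0.308 × 4.90 = 1.51 ft.
V₁ = q/y₁ = 27.6/1.51 = 18.3 ft/s.

V₁ = 18.3 ft/s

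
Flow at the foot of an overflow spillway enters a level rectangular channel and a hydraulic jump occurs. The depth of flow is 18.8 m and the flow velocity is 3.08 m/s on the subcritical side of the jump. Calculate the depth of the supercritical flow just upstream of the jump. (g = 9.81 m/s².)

Fr₂ = V₂/√(g·y₂) = 3.08/√(9.81×18.8) = 0.227.
Since the conjugate-depth ratio holds either way, y₁/y₂ = ½[√(1 + 8Fr₂²) − 1] = ½[√1.411 − 1] = 0.0940.
y₁ = 0.0940 × 18.8 = 1.77 m.

y₁ = 1.77 m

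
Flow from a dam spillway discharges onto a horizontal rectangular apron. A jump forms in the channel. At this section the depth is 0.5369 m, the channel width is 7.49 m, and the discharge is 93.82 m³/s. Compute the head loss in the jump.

ΔE = 20.68 m

q = Q/b = 93.82/7.49 = 12.53 m²/s; V₁ = q/y₁ = 23.33 m/s. Fr₁ = V₁/√(g·y₁) = 10.17.
Bélanger equation: y₂/y₁ = ½[√(1 + 8Fr₁²) − 1] = ½[√827.74 − 1] = 13.89.
y₂ = 13.89 × 0.5369 = 7.455 m.
V₂ = q/y₂ = 12.53/7.455 = 1.680 m/s. E₁ = y₁ + V₁²/2g = 28.28 m; E₂ = y₂ + V₂²/2g = 7.599 m. ΔE = E₁ − E₂ = 20.68 m.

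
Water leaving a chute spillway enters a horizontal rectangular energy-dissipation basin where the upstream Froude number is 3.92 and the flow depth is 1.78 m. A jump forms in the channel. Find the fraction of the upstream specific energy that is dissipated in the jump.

Fr₁ = 3.92 (given).
Sequent-depth ratio: y₂/y₁ = ½[√(1 + 8Fr₁²) − 1] = ½[√123.9 − 1] = 5.07.
y₂ = 5.07 × 1.78 = 9.02 m.
E₁ = y₁(1 + Fr₁²/2) = 1.78×(1 + 3.92²/2) = 15.5 m. ΔE = (y₂ − y₁)³/(4y₁y₂) = 5.91 m. ΔE/E₁ = 5.91/15.5 = 0.382.

ΔE/E₁ = 0.382 (38.2%)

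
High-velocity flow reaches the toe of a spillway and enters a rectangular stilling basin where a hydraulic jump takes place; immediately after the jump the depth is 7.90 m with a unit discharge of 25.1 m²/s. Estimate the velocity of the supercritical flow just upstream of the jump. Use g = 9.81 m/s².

V₁ = 14.8 m/s

V₂ = q/y₂ = 25.1/7.90 = 3.18 m/s; Fr₂ = V₂/√(g·y₂) = 0.361.
Applying the sequent-depth relation in reverse, y₁/y₂ = ½[√(1 + 8Fr₂²) − 1] = ½[√2.042 − 1] = 0.215.
y₁ = 0.215 × 7.90 = 1.69 m.
V₁ = q/y₁ = 25.1/1.69 = 14.8 m/s.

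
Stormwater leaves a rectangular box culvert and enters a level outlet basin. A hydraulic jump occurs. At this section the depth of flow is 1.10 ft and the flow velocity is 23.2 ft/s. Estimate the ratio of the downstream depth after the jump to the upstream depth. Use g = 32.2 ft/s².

Fr₁ = V₁/√(g·y₁) = 23.2/√(32.2×1.10) = 3.90.
Sequent-depth ratio: y₂/y₁ = ½[√(1 + 8Fr₁²) − 1] = ½[√122.6 − 1] = 5.04.

y₂/y₁ = 5.04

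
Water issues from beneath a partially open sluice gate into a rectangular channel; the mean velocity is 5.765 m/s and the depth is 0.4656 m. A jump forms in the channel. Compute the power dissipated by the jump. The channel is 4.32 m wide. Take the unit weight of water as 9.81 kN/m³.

Fr₁ = V₁/√(g·y₁) = 5.765/√(9.81×0.4656) = 2.697.
From the momentum equation for a rectangular channel, y₂/y₁ = ½[√(1 + 8Fr₁²) − 1] = ½[√59.211 − 1] = 3.347.
y₂ = 3.347 × 0.4656 = 1.559 m.
Head loss: ΔE = (y₂ − y₁)³/(4y₁y₂) = (1.559 − 0.4656)³/(4×0.4656×1.559) = 1.306/2.903 = 0.4498 m.
q = V₁·y₁ = 5.765 × 0.4656 = 2.684 m²/s. Q = q·b = 2.684 × 4.32 = 11.60 m³/s. P = γ·Q·ΔE = 9.81 × 11.60 × 0.4498 = 51.17 kW.

P = 51.17 kW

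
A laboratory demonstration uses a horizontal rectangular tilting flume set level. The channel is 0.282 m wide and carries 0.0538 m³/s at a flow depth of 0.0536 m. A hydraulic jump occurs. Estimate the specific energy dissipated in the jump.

q = Q/b = 0.0538/0.282 = 0.191 m²/s; V₁ = q/y₁ = 3.56 m/s. Fr₁ = V₁/√(g·y₁) = 4.91.
Bélanger equation: y₂/y₁ = ½[√(1 + 8Fr₁²) − 1] = ½[√193.7 − 1] = 6.46.
y₂ = 6.46 × 0.0536 = 0.346 m.
V₂ = q/y₂ = 0.191/0.346 = 0.551 m/s. E₁ = y₁ + V₁²/2g = 0.699 m; E₂ = y₂ + V₂²/2g = 0.362 m. ΔE = E₁ − E₂ = 0.338 m.

ΔE = 0.338 m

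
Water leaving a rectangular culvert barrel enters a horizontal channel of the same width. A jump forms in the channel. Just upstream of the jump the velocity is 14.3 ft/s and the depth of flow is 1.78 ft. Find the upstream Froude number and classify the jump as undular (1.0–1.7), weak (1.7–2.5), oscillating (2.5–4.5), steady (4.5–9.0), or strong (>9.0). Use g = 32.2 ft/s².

Fr₁ = V₁/√(g·y₁) = 14.3/√(32.2×1.78) = 1.89.
Fr₁ = 1.89 lies in the weak range.

Fr₁ = 1.89; weak jump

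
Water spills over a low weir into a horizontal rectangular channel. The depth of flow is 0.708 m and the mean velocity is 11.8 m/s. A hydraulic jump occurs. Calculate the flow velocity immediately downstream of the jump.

V₂ = 2.02 m/s

Fr₁ = V₁/√(g·y₁) = 11.8/√(9.81×0.708) = 4.48.
From the momentum equation for a rectangular channel, y₂/y₁ = ½[√(1 + 8Fr₁²) − 1] = ½[√161.4 − 1] = 5.85.
y₂ = 5.85 × 0.708 = 4.14 m.
q = V₁·y₁ = 11.8 × 0.708 = 8.35 m²/s.
V₂ = q/y₂ = 8.35/4.14 = 2.02 m/s.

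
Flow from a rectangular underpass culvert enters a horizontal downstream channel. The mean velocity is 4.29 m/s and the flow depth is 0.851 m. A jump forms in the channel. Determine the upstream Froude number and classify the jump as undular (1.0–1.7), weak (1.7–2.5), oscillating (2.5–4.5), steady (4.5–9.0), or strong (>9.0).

Fr₁ = 1.48; undular jump

Fr₁ = V₁/√(g·y₁) = 4.29/√(9.81×0.851) = 1.48.
Fr₁ = 1.48 lies in the undular range.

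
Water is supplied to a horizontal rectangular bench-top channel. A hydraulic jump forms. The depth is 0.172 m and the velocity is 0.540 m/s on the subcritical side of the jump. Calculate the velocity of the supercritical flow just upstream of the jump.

V₁ = 1.99 m/s

Fr₂ = V₂/√(g·y₂) = 0.540/√(9.81×0.172) = 0.416.
From the momentum equation (using Fr₂), y₁/y₂ = ½[√(1 + 8Fr₂²) − 1] = ½[√2.383 − 1] = 0.272.
y₁ = 0.272 × 0.172 = 0.0467 m.
V₁ = q/y₁ = 0.0929/0.0467 = 1.99 m/s.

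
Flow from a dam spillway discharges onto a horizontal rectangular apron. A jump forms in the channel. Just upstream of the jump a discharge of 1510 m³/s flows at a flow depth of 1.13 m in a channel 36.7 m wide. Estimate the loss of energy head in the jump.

q = Q/b = 1510/36.7 = 41.1 m²/s; V₁ = q/y₁ = 36.4 m/s. Fr₁ = V₁/√(g·y₁) = 10.9.
Bélanger equation: y₂/y₁ = ½[√(1 + 8Fr₁²) − 1] = ½[√957.8 − 1] = 15.0.
y₂ = 15.0 × 1.13 = 16.9 m.
V₂ = q/y₂ = 41.1/16.9 = 2.43 m/s. E₁ = y₁ + V₁²/2g = 68.7 m; E₂ = y₂ + V₂²/2g = 17.2 m. ΔE = E₁ − E₂ = 51.5 m.

ΔE = 51.5 m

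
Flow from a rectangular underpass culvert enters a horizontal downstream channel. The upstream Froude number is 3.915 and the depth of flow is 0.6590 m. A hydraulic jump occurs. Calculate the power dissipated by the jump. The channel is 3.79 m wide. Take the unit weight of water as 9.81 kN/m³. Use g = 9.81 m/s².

P = 531.2 kW

Fr₁ = 3.915 (given).
By Bélanger, y₂/y₁ = ½[√(1 + 8Fr₁²) − 1] = ½[√123.62 − 1] = 5.059.
y₂ = 5.059 × 0.6590 = 3.334 m.
V₁ = Fr₁·√(g·y₁) = 3.915×√(9.81×0.6590) = 9.954 m/s; q = V₁·y₁ = 6.560 m²/s. V₂ = q/y₂ = 6.560/3.334 = 1.968 m/s. E₁ = y₁ + V₁²/2g = 5.709 m; E₂ = y₂ + V₂²/2g = 3.531 m. ΔE = E₁ − E₂ = 2.178 m.
Q = q·b = 6.560 × 3.79 = 24.86 m³/s. P = γ·Q·ΔE = 9.81 × 24.86 × 2.178 = 531.2 kW.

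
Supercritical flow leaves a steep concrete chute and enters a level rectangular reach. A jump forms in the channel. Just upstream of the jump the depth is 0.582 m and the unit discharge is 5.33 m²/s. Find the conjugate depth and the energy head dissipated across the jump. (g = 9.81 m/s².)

V₁ = q/y₁ = 5.33/0.582 = 9.16 m/s. Fr₁ = V₁/√(g·y₁) = 9.16/√(9.81×0.582) = 3.83.
By Bélanger, y₂/y₁ = ½[√(1 + 8Fr₁²) − 1] = ½[√118.5 − 1] = 4.94.
y₂ = 4.94 × 0.582 = 2.88 m.
V₂ = q/y₂ = 5.33/2.88 = 1.85 m/s. E₁ = y₁ + V₁²/2g = 4.86 m; E₂ = y₂ + V₂²/2g = 3.05 m. ΔE = E₁ − E₂ = 1.80 m.

y₂ = 2.88 m; ΔE = 1.80 m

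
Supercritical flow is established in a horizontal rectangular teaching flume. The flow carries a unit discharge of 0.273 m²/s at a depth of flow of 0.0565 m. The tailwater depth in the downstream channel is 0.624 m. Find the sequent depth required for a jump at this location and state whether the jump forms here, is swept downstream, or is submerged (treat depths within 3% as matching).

V₁ = q/y₁ = 0.273/0.0565 = 4.83 m/s. Fr₁ = V₁/√(g·y₁) = 4.83/√(9.81×0.0565) = 6.49.
Sequent-depth ratio: y₂/y₁ = ½[√(1 + 8Fr₁²) − 1] = ½[√338.0 − 1] = 8.69.
y₂ = 8.69 × 0.0565 = 0.491 m.
Tailwater y_tw = 0.624 m: y_tw > y₂, so the jump is submerged.

y₂ = 0.491 m; the jump is submerged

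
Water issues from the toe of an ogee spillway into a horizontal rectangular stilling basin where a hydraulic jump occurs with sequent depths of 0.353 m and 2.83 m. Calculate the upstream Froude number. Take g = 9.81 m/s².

For a rectangular channel the momentum equation gives q² = ½·g·y₁·y₂·(y₁ + y₂) = ½×9.81×0.353×2.83×3.18 = 15.6.
q = √15.6 = 3.95 m²/s.
V₁ = q/y₁ = 11.2 m/s; Fr₁ = V₁/√(g·y₁) = 6.01.

Fr₁ = 6.01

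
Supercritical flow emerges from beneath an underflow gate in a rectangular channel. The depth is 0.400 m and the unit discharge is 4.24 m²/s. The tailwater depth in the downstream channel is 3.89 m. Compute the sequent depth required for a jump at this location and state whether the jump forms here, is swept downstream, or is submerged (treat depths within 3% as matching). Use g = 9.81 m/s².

V₁ = q/y₁ = 4.24/0.400 = 10.6 m/s. Fr₁ = V₁/√(g·y₁) = 10.6/√(9.81×0.400) = 5.35.
Bélanger equation: y₂/y₁ = ½[√(1 + 8Fr₁²) − 1] = ½[√230.1 − 1] = 7.08.
y₂ = 7.08 × 0.400 = 2.83 m.
Tailwater y_tw = 3.89 m: y_tw > y₂, so the jump is submerged.

y₂ = 2.83 m; the jump is submerged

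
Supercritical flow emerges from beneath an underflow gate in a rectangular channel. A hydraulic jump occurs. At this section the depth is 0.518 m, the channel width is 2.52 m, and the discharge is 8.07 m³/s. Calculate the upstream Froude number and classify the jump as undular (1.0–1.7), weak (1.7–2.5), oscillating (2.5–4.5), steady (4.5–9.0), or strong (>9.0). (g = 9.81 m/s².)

Fr₁ = 2.74; oscillating jump

q = Q/b = 8.07/2.52 = 3.20 m²/s; V₁ = q/y₁ = 6.18 m/s. Fr₁ = V₁/√(g·y₁) = 2.74.
Fr₁ = 2.74 lies in the oscillating range.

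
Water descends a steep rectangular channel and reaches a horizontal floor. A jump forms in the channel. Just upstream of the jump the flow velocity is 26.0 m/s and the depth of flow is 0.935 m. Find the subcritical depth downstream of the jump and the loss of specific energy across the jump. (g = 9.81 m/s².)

y₂ = 10.9 m; ΔE = 24.2 m

Fr₁ = V₁/√(g·y₁) = 26.0/√(9.81×0.935) = 8.58.
Bélanger equation: y₂/y₁ = ½[√(1 + 8Fr₁²) − 1] = ½[√590.6 − 1] = 11.7.
y₂ = 11.7 × 0.935 = 10.9 m.
Head loss: ΔE = (y₂ − y₁)³/(4y₁y₂) = (10.9 − 0.935)³/(4×0.935×10.9) = 988/40.7 = 24.2 m.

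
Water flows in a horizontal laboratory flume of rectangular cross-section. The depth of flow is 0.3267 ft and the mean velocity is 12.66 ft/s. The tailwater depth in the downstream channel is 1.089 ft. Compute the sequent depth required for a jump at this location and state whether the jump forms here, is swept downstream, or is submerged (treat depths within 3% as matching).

Fr₁ = V₁/√(g·y₁) = 12.66/√(32.2×0.3267) = 3.903.
From the momentum equation for a rectangular channel, y₂/y₁ = ½[√(1 + 8Fr₁²) − 1] = ½[√122.89 − 1] = 5.043.
y₂ = 5.043 × 0.3267 = 1.647 ft.
Tailwater y_tw = 1.089 ft: y_tw < y₂, so the jump is swept downstream.

y₂ = 1.647 ft; the jump is swept downstream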